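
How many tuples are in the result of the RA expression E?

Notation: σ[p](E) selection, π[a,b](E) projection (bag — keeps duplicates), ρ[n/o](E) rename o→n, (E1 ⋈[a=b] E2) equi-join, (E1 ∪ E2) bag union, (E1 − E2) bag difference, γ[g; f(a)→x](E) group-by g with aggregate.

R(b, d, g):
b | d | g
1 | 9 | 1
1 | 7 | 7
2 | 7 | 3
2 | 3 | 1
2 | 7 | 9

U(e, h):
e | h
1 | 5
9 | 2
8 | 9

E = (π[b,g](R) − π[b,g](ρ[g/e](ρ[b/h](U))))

Subexpression sizes:
  R → 5
  π[b,g](R) → 5
  U → 3
  ρ[b/h](U) → 3
  ρ[g/e](ρ[b/h](U)) → 3
  π[b,g](ρ[g/e](ρ[b/h](U))) → 3
  (π[b,g](R) − π[b,g](ρ[g/e](ρ[b/h](U)))) → 4

|E| = 4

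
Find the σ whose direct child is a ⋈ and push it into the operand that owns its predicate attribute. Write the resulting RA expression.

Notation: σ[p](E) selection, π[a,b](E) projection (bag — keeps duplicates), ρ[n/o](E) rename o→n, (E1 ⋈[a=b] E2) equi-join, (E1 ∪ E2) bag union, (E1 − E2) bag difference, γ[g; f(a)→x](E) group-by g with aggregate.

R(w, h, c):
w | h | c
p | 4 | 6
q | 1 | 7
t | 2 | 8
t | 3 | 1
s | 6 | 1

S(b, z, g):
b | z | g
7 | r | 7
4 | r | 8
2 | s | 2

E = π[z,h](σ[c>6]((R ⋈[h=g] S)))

σ filters on c, owned by the left side.
E' = π[z,h]((σ[c>6](R) ⋈[h=g] S))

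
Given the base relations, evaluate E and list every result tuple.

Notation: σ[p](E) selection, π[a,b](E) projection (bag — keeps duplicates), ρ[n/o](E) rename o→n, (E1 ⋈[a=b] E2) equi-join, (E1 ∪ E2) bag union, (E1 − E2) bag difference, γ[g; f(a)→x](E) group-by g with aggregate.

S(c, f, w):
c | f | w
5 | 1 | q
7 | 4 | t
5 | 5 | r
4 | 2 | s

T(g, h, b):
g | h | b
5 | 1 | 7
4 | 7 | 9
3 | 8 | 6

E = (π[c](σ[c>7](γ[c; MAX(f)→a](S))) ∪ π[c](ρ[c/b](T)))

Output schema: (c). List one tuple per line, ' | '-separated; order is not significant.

Stepwise |·|:
  S → 4
  γ[c; MAX(f)→a](S) → 3
  σ[c>7](γ[c; MAX(f)→a](S)) → 0
  π[c](σ[c>7](γ[c; MAX(f)→a](S))) → 0
  T → 3
  ρ[c/b](T) → 3
  π[c](ρ[c/b](T)) → 3
  (π[c](σ[c>7](γ[c; MAX(f)→a](S))) ∪ π[c](ρ[c/b](T))) → 3

== RESULT ==
c
6
7
9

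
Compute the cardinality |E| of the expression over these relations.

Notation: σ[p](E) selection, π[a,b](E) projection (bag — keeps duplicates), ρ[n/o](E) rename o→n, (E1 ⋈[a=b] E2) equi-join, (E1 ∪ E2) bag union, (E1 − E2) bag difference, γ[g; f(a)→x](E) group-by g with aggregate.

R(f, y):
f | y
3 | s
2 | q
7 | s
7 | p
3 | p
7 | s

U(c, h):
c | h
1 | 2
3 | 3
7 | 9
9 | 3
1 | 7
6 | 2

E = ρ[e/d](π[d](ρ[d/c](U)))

Stepwise |·|:
  U → 6
  ρ[d/c](U) → 6
  π[d](ρ[d/c](U)) → 6
  ρ[e/d](π[d](ρ[d/c](U))) → 6

|E| = 6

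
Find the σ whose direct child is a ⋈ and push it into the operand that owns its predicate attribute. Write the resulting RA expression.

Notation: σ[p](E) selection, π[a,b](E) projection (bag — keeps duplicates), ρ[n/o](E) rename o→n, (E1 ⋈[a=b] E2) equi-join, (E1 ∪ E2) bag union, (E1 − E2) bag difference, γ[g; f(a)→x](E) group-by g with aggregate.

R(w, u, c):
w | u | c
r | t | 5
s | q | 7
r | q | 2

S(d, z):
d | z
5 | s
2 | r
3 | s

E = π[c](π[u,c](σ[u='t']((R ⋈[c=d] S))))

σ filters on u, owned by the left side.
E' = π[c](π[u,c]((σ[u='t'](R) ⋈[c=d] S)))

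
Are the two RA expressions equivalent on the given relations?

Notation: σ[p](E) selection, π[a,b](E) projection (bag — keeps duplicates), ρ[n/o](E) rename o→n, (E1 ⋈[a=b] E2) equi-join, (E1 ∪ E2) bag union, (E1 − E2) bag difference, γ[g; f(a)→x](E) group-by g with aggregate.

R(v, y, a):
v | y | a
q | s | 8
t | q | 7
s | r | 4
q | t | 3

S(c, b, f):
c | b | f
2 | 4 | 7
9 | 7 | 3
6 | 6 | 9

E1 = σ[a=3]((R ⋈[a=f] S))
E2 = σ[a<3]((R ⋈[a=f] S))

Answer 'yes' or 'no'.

E1 per-node cardinality:
  R → 4
  S → 3
  (R ⋈[a=f] S) → 2
  σ[a=3]((R ⋈[a=f] S)) → 1
E2 per-node cardinality:
  R → 4
  S → 3
  (R ⋈[a=f] S) → 2
  σ[a<3]((R ⋈[a=f] S)) → 0

E1 result:
v | y | a | c | b | f
q | t | 3 | 9 | 7 | 3
E2 result:
v | y | a | c | b | f
(0 rows)
Witness: ('q', 't', 3, 9, 7, 3) appears 1× in E1 but 0× in E2.

no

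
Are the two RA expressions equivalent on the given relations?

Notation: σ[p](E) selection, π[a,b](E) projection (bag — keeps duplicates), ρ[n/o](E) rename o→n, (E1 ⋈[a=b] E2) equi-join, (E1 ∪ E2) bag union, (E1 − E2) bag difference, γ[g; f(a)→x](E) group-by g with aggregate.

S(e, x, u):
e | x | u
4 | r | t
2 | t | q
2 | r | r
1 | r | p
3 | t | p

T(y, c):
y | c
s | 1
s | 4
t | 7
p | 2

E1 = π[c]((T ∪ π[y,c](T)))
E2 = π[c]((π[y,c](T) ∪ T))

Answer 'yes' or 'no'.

E1 per-node cardinality:
  T → 4
  T → 4
  π[y,c](T) → 4
  (T ∪ π[y,c](T)) → 8
  π[c]((T ∪ π[y,c](T))) → 8
E2 per-node cardinality:
  T → 4
  π[y,c](T) → 4
  T → 4
  (π[y,c](T) ∪ T) → 8
  π[c]((π[y,c](T) ∪ T)) → 8

E1 and E2 produce the same multiset:
c
1
1
2
2
4
4
7
7

yes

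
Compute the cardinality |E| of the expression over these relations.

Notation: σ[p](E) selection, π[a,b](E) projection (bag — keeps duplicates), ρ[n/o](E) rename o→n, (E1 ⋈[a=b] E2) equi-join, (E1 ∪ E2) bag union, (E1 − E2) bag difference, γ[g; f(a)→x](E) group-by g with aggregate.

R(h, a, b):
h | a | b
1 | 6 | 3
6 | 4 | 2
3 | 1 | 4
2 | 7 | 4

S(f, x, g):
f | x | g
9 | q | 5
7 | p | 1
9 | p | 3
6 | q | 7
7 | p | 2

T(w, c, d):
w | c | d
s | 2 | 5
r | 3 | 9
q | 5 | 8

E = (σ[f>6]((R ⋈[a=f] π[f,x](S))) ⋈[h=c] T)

Stepwise |·|:
  R → 4
  S → 5
  π[f,x](S) → 5
  (R ⋈[a=f] π[f,x](S)) → 3
  σ[f>6]((R ⋈[a=f] π[f,x](S))) → 2
  T → 3
  (σ[f>6]((R ⋈[a=f] π[f,x](S))) ⋈[h=c] T) → 2

|E| = 2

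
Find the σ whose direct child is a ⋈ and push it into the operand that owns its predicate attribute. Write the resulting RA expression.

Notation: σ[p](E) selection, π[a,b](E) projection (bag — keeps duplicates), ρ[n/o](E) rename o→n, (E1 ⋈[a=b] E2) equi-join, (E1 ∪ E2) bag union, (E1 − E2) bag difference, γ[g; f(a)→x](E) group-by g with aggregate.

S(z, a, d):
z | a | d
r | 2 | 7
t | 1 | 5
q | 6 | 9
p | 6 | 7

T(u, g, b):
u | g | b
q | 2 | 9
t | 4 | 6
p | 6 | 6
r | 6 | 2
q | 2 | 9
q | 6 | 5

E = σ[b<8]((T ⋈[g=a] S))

σ filters on b, owned by the left side.
E' = (σ[b<8](T) ⋈[g=a] S)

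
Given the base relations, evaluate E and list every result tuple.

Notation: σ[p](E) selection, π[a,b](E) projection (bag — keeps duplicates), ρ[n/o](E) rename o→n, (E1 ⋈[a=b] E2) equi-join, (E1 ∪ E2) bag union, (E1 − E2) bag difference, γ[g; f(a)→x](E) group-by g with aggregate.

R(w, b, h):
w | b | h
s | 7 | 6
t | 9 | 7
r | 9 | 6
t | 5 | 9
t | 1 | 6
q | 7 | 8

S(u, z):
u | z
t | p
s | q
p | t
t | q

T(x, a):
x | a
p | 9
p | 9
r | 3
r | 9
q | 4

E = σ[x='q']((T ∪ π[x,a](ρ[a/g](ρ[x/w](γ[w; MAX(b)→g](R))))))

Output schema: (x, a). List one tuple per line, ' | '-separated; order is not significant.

Row counts bottom-up:
  T → 5
  R → 6
  γ[w; MAX(b)→g](R) → 4
  ρ[x/w](γ[w; MAX(b)→g](R)) → 4
  ρ[a/g](ρ[x/w](γ[w; MAX(b)→g](R))) → 4
  π[x,a](ρ[a/g](ρ[x/w](γ[w; MAX(b)→g](R)))) → 4
  (T ∪ π[x,a](ρ[a/g](ρ[x/w](γ[w; MAX(b)→g](R))))) → 9
  σ[x='q']((T ∪ π[x,a](ρ[a/g](ρ[x/w](γ[w; MAX(b)→g](R)))))) → 2

== RESULT ==
x | a
q | 4
q | 7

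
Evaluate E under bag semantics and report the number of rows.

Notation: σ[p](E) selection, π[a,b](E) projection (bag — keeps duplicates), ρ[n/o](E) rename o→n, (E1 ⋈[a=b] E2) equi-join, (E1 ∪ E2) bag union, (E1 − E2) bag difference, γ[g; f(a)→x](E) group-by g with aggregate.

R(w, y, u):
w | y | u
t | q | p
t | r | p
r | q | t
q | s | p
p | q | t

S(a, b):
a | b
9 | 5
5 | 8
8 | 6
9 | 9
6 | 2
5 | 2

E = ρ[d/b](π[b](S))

Subexpression sizes:
  S → 6
  π[b](S) → 6
  ρ[d/b](π[b](S)) → 6

|E| = 6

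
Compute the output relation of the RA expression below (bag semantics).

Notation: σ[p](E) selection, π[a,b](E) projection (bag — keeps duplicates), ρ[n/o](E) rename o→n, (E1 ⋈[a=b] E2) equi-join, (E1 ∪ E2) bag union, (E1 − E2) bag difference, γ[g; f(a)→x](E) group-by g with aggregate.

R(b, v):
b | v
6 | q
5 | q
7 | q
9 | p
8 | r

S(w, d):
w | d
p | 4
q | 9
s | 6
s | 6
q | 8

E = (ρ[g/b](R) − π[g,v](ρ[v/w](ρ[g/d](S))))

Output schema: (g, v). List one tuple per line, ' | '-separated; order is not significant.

Stepwise |·|:
  R → 5
  ρ[g/b](R) → 5
  S → 5
  ρ[g/d](S) → 5
  ρ[v/w](ρ[g/d](S)) → 5
  π[g,v](ρ[v/w](ρ[g/d](S))) → 5
  (ρ[g/b](R) − π[g,v](ρ[v/w](ρ[g/d](S)))) → 5

== RESULT ==
g | v
5 | q
6 | q
7 | q
8 | r
9 | p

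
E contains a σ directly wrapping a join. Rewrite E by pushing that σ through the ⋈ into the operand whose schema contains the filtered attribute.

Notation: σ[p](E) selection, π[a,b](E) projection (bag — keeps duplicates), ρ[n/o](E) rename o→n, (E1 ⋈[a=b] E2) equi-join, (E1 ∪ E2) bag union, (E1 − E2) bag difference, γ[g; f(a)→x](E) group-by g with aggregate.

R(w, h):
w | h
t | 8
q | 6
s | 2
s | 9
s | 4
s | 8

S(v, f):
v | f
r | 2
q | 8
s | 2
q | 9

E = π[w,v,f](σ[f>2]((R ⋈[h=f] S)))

σ filters on f, owned by the right side.
E' = π[w,v,f]((R ⋈[h=f] σ[f>2](S)))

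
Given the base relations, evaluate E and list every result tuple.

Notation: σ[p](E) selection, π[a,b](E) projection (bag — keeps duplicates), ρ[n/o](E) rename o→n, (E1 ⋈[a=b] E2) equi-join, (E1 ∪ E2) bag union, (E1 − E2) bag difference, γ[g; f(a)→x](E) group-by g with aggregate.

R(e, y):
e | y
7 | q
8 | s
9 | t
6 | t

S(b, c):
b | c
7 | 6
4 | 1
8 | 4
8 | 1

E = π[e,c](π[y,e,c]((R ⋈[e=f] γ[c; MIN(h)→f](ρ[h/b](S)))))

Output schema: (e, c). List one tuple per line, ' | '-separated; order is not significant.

Row counts bottom-up:
  R → 4
  S → 4
  ρ[h/b](S) → 4
  γ[c; MIN(h)→f](ρ[h/b](S)) → 3
  (R ⋈[e=f] γ[c; MIN(h)→f](ρ[h/b](S))) → 2
  π[y,e,c]((R ⋈[e=f] γ[c; MIN(h)→f](ρ[h/b](S)))) → 2
  π[e,c](π[y,e,c]((R ⋈[e=f] γ[c; MIN(h)→f](ρ[h/b](S))))) → 2

== RESULT ==
e | c
7 | 6
8 | 4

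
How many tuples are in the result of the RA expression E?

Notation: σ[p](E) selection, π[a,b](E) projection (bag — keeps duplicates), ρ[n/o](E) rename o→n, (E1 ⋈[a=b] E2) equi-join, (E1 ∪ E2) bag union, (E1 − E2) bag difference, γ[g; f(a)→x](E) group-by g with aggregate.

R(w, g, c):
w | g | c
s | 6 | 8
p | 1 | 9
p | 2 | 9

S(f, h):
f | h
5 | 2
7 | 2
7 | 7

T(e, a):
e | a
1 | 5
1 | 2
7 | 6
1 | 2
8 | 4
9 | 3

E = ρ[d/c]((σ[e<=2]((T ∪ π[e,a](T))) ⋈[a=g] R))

Row counts bottom-up:
  T → 6
  T → 6
  π[e,a](T) → 6
  (T ∪ π[e,a](T)) → 12
  σ[e<=2]((T ∪ π[e,a](T))) → 6
  R → 3
  (σ[e<=2]((T ∪ π[e,a](T))) ⋈[a=g] R) → 4
  ρ[d/c]((σ[e<=2]((T ∪ π[e,a](T))) ⋈[a=g] R)) → 4

|E| = 4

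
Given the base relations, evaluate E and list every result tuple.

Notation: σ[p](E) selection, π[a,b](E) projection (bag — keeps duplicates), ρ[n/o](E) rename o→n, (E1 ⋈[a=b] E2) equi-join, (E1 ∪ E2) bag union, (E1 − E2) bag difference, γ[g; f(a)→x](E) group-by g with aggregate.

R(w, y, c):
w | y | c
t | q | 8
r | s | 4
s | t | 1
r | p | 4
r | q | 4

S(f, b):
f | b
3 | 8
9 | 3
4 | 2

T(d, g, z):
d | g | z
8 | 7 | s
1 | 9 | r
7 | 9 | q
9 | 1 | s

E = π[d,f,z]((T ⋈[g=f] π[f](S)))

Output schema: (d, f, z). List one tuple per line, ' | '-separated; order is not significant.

Per-node cardinality:
  T → 4
  S → 3
  π[f](S) → 3
  (T ⋈[g=f] π[f](S)) → 2
  π[d,f,z]((T ⋈[g=f] π[f](S))) → 2

== RESULT ==
d | f | z
1 | 9 | r
7 | 9 | q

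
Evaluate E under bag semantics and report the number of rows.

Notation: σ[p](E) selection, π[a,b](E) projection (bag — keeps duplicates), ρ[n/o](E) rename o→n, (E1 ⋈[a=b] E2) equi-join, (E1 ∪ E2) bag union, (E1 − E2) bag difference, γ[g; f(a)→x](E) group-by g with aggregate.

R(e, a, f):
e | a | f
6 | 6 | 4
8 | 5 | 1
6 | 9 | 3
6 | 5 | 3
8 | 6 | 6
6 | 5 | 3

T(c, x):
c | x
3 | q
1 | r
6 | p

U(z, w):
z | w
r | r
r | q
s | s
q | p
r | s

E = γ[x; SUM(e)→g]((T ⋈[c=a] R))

Subexpression sizes:
  T → 3
  R → 6
  (T ⋈[c=a] R) → 2
  γ[x; SUM(e)→g]((T ⋈[c=a] R)) → 1

|E| = 1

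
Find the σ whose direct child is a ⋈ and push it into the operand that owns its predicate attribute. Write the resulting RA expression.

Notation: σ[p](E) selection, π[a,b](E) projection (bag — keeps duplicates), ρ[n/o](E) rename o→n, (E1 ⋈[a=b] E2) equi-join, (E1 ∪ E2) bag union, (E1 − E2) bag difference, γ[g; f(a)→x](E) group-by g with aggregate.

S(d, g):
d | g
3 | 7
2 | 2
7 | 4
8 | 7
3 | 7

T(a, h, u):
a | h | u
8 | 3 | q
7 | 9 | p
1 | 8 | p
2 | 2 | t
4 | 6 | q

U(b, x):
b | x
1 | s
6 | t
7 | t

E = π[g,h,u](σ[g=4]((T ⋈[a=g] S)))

σ filters on g, owned by the right side.
E' = π[g,h,u]((T ⋈[a=g] σ[g=4](S)))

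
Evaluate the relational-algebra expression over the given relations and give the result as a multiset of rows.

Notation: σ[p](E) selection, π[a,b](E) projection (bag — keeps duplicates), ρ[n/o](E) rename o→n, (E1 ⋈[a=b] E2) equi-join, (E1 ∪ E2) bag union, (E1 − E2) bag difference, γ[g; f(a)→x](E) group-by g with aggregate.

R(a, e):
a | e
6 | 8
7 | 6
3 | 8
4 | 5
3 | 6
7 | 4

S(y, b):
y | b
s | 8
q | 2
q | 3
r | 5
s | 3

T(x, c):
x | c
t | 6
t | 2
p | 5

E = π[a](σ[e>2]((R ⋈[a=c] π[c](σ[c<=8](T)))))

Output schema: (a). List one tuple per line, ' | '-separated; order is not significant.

Subexpression sizes:
  R → 6
  T → 3
  σ[c<=8](T) → 3
  π[c](σ[c<=8](T)) → 3
  (R ⋈[a=c] π[c](σ[c<=8](T))) → 1
  σ[e>2]((R ⋈[a=c] π[c](σ[c<=8](T)))) → 1
  π[a](σ[e>2]((R ⋈[a=c] π[c](σ[c<=8](T))))) → 1

== RESULT ==
a
6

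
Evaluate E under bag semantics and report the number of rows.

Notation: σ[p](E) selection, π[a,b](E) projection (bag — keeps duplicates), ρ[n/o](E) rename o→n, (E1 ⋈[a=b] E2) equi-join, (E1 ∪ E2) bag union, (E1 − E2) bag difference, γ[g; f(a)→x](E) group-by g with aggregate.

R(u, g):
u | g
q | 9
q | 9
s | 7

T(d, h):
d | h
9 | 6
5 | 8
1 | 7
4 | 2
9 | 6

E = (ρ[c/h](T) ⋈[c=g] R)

Per-node cardinality:
  T → 5
  ρ[c/h](T) → 5
  R → 3
  (ρ[c/h](T) ⋈[c=g] R) → 1

|E| = 1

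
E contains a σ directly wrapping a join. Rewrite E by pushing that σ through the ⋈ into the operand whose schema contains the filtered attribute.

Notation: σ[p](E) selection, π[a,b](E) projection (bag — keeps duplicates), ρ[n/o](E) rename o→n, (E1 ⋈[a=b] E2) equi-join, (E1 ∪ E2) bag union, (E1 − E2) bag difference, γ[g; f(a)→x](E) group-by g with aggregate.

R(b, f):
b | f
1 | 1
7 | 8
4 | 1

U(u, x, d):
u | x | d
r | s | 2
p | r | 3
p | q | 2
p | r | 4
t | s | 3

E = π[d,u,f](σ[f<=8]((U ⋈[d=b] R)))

σ filters on f, owned by the right side.
E' = π[d,u,f]((U ⋈[d=b] σ[f<=8](R)))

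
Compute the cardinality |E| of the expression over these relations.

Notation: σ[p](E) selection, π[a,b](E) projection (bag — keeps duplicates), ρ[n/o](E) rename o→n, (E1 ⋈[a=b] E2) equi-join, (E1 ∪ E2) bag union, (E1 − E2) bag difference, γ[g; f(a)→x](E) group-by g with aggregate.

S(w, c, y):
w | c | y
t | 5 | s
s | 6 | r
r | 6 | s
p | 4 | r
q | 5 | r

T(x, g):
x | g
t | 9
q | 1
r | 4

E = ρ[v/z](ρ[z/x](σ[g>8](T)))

Row counts bottom-up:
  T → 3
  σ[g>8](T) → 1
  ρ[z/x](σ[g>8](T)) → 1
  ρ[v/z](ρ[z/x](σ[g>8](T))) → 1

|E| = 1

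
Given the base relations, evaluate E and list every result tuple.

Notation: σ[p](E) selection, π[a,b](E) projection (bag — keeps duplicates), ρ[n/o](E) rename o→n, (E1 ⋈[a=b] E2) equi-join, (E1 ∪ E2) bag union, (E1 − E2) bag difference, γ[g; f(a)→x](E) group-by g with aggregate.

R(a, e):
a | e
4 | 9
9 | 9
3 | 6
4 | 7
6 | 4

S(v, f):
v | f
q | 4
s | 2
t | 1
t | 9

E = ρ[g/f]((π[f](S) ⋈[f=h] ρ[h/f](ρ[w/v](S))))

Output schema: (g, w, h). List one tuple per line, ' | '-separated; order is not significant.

Stepwise |·|:
  S → 4
  π[f](S) → 4
  S → 4
  ρ[w/v](S) → 4
  ρ[h/f](ρ[w/v](S)) → 4
  (π[f](S) ⋈[f=h] ρ[h/f](ρ[w/v](S))) → 4
  ρ[g/f]((π[f](S) ⋈[f=h] ρ[h/f](ρ[w/v](S)))) → 4

== RESULT ==
g | w | h
1 | t | 1
2 | s | 2
4 | q | 4
9 | t | 9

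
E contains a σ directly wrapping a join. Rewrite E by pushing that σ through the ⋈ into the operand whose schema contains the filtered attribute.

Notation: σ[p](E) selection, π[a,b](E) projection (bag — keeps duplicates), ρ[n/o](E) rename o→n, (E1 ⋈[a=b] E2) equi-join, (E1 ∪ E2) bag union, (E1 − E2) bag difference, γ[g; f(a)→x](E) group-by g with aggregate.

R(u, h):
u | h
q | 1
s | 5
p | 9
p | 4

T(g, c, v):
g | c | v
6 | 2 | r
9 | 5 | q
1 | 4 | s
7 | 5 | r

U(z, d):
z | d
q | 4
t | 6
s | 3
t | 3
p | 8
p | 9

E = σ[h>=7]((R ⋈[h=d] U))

σ filters on h, owned by the left side.
E' = (σ[h>=7](R) ⋈[h=d] U)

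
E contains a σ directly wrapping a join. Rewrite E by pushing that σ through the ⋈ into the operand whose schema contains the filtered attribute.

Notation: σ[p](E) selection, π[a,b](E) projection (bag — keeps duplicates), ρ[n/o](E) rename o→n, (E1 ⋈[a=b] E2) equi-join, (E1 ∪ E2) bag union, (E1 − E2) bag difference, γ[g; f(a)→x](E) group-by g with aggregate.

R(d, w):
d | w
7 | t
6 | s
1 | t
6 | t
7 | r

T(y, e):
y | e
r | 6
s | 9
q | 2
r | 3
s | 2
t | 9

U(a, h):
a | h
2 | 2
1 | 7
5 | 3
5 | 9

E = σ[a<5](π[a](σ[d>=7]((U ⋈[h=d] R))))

σ filters on d, owned by the right side.
E' = σ[a<5](π[a]((U ⋈[h=d] σ[d>=7](R))))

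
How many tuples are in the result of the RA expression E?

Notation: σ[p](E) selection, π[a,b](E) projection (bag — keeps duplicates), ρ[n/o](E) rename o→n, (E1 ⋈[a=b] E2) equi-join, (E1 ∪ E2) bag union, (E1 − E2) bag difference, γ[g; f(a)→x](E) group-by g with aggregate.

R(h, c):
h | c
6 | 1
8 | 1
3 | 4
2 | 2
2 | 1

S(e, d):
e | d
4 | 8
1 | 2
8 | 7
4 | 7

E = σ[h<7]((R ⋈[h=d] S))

Subexpression sizes:
  R → 5
  S → 4
  (R ⋈[h=d] S) → 3
  σ[h<7]((R ⋈[h=d] S)) → 2

|E| = 2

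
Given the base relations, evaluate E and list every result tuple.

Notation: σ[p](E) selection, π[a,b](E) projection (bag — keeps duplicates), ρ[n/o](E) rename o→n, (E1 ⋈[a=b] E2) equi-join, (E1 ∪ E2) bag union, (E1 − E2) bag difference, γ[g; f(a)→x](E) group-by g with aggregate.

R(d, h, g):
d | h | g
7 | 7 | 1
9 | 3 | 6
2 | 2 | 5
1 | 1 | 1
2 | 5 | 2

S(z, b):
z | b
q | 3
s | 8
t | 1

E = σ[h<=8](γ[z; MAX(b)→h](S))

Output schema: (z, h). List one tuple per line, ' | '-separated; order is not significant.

Per-node cardinality:
  S → 3
  γ[z; MAX(b)→h](S) → 3
  σ[h<=8](γ[z; MAX(b)→h](S)) → 3

== RESULT ==
z | h
q | 3
s | 8
t | 1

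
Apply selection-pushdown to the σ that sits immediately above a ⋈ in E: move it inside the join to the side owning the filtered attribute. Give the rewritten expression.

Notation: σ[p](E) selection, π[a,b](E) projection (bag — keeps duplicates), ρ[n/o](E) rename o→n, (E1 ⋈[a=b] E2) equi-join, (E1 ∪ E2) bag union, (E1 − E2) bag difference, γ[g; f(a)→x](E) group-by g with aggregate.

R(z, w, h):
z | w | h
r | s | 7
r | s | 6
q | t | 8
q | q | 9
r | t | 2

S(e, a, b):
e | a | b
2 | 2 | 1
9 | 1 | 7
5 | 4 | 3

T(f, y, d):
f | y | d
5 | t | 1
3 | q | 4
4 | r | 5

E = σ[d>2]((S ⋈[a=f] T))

σ filters on d, owned by the right side.
E' = (S ⋈[a=f] σ[d>2](T))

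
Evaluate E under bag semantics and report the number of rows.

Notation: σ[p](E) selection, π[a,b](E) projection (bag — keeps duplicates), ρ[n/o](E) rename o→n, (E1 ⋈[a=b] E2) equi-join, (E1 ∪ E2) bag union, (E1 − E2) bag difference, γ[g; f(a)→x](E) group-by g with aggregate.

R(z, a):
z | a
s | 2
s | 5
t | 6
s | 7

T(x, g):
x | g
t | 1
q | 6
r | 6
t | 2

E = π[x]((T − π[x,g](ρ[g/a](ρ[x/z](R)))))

Subexpression sizes:
  T → 4
  R → 4
  ρ[x/z](R) → 4
  ρ[g/a](ρ[x/z](R)) → 4
  π[x,g](ρ[g/a](ρ[x/z](R))) → 4
  (T − π[x,g](ρ[g/a](ρ[x/z](R)))) → 4
  π[x]((T − π[x,g](ρ[g/a](ρ[x/z](R))))) → 4

|E| = 4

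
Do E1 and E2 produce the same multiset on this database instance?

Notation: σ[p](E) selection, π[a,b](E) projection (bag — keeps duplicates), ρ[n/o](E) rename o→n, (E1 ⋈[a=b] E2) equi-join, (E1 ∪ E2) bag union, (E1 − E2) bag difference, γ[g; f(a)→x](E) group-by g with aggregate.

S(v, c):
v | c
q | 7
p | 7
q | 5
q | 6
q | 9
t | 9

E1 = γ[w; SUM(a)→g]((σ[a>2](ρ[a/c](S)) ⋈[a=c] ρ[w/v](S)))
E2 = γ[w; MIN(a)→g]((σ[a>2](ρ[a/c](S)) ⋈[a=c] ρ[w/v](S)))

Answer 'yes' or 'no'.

E1 row counts bottom-up:
  S → 6
  ρ[a/c](S) → 6
  σ[a>2](ρ[a/c](S)) → 6
  S → 6
  ρ[w/v](S) → 6
  (σ[a>2](ρ[a/c](S)) ⋈[a=c] ρ[w/v](S)) → 10
  γ[w; SUM(a)→g]((σ[a>2](ρ[a/c](S)) ⋈[a=c] ρ[w/v](S))) → 3
E2 row counts bottom-up:
  S → 6
  ρ[a/c](S) → 6
  σ[a>2](ρ[a/c](S)) → 6
  S → 6
  ρ[w/v](S) → 6
  (σ[a>2](ρ[a/c](S)) ⋈[a=c] ρ[w/v](S)) → 10
  γ[w; MIN(a)→g]((σ[a>2](ρ[a/c](S)) ⋈[a=c] ρ[w/v](S))) → 3

E1 result:
w | g
p | 14
q | 43
t | 18
E2 result:
w | g
p | 7
q | 5
t | 9
Witness: ('q', 5) appears 0× in E1 but 1× in E2.

no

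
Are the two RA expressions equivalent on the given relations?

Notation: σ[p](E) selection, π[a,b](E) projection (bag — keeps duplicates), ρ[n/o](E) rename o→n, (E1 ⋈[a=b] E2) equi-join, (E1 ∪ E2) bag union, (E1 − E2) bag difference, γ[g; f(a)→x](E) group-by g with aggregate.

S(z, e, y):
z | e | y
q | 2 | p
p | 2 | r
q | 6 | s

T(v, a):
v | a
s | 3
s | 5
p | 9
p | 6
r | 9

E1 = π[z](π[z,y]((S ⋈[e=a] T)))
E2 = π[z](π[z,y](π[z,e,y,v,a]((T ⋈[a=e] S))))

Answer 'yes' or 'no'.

E1 row counts bottom-up:
  S → 3
  T → 5
  (S ⋈[e=a] T) → 1
  π[z,y]((S ⋈[e=a] T)) → 1
  π[z](π[z,y]((S ⋈[e=a] T))) → 1
E2 row counts bottom-up:
  T → 5
  S → 3
  (T ⋈[a=e] S) → 1
  π[z,e,y,v,a]((T ⋈[a=e] S)) → 1
  π[z,y](π[z,e,y,v,a]((T ⋈[a=e] S))) → 1
  π[z](π[z,y](π[z,e,y,v,a]((T ⋈[a=e] S)))) → 1

E1 and E2 produce the same multiset:
z
q

yes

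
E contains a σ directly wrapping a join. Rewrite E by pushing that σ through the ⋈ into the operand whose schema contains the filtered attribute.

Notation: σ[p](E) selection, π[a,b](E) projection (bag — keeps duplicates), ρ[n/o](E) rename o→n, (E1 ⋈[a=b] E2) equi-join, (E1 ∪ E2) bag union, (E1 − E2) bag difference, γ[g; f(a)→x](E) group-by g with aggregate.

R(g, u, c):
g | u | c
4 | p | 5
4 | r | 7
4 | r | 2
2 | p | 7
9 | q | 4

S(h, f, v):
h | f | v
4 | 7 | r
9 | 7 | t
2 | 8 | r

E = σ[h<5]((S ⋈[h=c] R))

σ filters on h, owned by the left side.
E' = (σ[h<5](S) ⋈[h=c] R)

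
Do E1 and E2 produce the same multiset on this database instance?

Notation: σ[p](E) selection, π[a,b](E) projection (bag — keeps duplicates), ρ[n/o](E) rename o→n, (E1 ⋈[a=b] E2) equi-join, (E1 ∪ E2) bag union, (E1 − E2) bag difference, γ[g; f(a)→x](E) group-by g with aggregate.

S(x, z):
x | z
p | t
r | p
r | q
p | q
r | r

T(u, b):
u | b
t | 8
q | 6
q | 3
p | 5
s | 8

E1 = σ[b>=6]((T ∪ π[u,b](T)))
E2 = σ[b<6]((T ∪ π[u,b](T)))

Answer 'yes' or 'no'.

E1 subexpression sizes:
  T → 5
  T → 5
  π[u,b](T) → 5
  (T ∪ π[u,b](T)) → 10
  σ[b>=6]((T ∪ π[u,b](T))) → 6
E2 subexpression sizes:
  T → 5
  T → 5
  π[u,b](T) → 5
  (T ∪ π[u,b](T)) → 10
  σ[b<6]((T ∪ π[u,b](T))) → 4

E1 result:
u | b
q | 6
q | 6
s | 8
s | 8
t | 8
t | 8
E2 result:
u | b
p | 5
p | 5
q | 3
q | 3
Witness: ('t', 8) appears 2× in E1 but 0× in E2.

no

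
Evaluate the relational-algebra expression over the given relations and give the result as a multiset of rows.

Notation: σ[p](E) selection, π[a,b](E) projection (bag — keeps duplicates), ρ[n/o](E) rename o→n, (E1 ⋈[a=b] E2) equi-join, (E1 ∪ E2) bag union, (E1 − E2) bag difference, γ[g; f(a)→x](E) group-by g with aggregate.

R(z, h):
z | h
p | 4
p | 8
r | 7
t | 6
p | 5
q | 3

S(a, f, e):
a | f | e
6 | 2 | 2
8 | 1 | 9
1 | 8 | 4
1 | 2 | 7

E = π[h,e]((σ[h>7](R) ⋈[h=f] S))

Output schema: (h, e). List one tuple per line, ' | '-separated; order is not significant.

Row counts bottom-up:
  R → 6
  σ[h>7](R) → 1
  S → 4
  (σ[h>7](R) ⋈[h=f] S) → 1
  π[h,e]((σ[h>7](R) ⋈[h=f] S)) → 1

== RESULT ==
h | e
8 | 4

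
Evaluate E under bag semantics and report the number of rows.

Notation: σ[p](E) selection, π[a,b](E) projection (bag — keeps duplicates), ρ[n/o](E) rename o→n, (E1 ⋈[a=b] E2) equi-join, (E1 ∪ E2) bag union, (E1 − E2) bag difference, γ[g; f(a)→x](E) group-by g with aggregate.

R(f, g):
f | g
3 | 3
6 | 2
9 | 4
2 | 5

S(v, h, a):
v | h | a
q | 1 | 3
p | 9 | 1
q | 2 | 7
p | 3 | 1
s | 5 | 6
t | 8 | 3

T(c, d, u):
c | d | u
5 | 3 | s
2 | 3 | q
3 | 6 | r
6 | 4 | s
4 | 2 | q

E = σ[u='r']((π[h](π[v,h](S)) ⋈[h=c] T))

Row counts bottom-up:
  S → 6
  π[v,h](S) → 6
  π[h](π[v,h](S)) → 6
  T → 5
  (π[h](π[v,h](S)) ⋈[h=c] T) → 3
  σ[u='r']((π[h](π[v,h](S)) ⋈[h=c] T)) → 1

|E| = 1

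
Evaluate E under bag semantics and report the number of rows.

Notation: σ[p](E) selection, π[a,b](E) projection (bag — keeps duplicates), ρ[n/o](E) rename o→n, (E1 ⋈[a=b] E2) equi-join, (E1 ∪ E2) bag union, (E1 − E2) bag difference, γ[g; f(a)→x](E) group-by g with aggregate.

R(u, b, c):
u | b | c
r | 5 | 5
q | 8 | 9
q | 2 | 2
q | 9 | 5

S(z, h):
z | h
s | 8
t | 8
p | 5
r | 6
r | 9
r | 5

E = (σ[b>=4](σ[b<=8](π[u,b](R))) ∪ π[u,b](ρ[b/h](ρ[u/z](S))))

Per-node cardinality:
  R → 4
  π[u,b](R) → 4
  σ[b<=8](π[u,b](R)) → 3
  σ[b>=4](σ[b<=8](π[u,b](R))) → 2
  S → 6
  ρ[u/z](S) → 6
  ρ[b/h](ρ[u/z](S)) → 6
  π[u,b](ρ[b/h](ρ[u/z](S))) → 6
  (σ[b>=4](σ[b<=8](π[u,b](R))) ∪ π[u,b](ρ[b/h](ρ[u/z](S)))) → 8

|E| = 8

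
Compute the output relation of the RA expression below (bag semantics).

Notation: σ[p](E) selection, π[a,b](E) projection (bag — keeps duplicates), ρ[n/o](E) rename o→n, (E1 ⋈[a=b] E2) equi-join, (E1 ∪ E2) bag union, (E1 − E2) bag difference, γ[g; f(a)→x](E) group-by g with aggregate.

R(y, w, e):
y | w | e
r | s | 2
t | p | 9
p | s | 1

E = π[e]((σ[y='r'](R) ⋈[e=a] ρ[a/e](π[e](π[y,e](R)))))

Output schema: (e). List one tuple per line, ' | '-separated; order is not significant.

Per-node cardinality:
  R → 3
  σ[y='r'](R) → 1
  R → 3
  π[y,e](R) → 3
  π[e](π[y,e](R)) → 3
  ρ[a/e](π[e](π[y,e](R))) → 3
  (σ[y='r'](R) ⋈[e=a] ρ[a/e](π[e](π[y,e](R)))) → 1
  π[e]((σ[y='r'](R) ⋈[e=a] ρ[a/e](π[e](π[y,e](R))))) → 1

== RESULT ==
e
2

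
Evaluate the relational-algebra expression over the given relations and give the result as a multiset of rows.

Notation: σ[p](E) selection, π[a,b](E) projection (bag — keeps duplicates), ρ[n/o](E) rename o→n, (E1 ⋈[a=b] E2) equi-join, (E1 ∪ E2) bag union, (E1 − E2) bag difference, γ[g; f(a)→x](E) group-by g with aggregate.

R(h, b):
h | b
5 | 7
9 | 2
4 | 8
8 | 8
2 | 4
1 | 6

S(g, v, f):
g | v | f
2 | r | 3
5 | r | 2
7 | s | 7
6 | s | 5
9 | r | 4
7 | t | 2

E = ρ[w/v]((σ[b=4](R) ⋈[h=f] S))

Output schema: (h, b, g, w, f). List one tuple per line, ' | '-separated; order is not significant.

Stepwise |·|:
  R → 6
  σ[b=4](R) → 1
  S → 6
  (σ[b=4](R) ⋈[h=f] S) → 2
  ρ[w/v]((σ[b=4](R) ⋈[h=f] S)) → 2

== RESULT ==
h | b | g | w | f
2 | 4 | 5 | r | 2
2 | 4 | 7 | t | 2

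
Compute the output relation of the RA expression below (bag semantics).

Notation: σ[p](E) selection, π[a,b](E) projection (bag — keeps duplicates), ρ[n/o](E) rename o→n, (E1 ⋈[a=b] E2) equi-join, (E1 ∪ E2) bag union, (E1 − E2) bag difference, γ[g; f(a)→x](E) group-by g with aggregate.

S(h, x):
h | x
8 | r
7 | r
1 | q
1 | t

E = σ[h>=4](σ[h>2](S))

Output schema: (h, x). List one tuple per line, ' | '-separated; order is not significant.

Per-node cardinality:
  S → 4
  σ[h>2](S) → 2
  σ[h>=4](σ[h>2](S)) → 2

== RESULT ==
h | x
7 | r
8 | r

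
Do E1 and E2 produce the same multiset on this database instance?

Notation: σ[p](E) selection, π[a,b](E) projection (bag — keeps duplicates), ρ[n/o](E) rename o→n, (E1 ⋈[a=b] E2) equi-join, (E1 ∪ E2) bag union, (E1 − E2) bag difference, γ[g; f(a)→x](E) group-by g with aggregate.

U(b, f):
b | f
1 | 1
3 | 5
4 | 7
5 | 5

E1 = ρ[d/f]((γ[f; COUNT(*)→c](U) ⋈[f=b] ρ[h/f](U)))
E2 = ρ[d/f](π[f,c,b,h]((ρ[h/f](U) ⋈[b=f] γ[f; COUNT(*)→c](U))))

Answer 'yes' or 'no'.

E1 row counts bottom-up:
  U → 4
  γ[f; COUNT(*)→c](U) → 3
  U → 4
  ρ[h/f](U) → 4
  (γ[f; COUNT(*)→c](U) ⋈[f=b] ρ[h/f](U)) → 2
  ρ[d/f]((γ[f; COUNT(*)→c](U) ⋈[f=b] ρ[h/f](U))) → 2
E2 row counts bottom-up:
  U → 4
  ρ[h/f](U) → 4
  U → 4
  γ[f; COUNT(*)→c](U) → 3
  (ρ[h/f](U) ⋈[b=f] γ[f; COUNT(*)→c](U)) → 2
  π[f,c,b,h]((ρ[h/f](U) ⋈[b=f] γ[f; COUNT(*)→c](U))) → 2
  ρ[d/f](π[f,c,b,h]((ρ[h/f](U) ⋈[b=f] γ[f; COUNT(*)→c](U)))) → 2

E1 and E2 produce the same multiset:
d | c | b | h
1 | 1 | 1 | 1
5 | 2 | 5 | 5

yes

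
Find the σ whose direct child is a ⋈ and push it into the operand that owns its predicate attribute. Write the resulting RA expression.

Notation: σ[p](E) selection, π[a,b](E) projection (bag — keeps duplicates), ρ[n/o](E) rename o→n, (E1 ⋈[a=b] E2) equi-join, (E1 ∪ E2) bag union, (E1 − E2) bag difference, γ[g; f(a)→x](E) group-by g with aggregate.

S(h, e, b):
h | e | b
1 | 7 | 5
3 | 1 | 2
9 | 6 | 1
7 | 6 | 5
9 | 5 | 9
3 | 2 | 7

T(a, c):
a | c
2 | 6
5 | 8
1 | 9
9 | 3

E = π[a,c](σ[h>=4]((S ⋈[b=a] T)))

σ filters on h, owned by the left side.
E' = π[a,c]((σ[h>=4](S) ⋈[b=a] T))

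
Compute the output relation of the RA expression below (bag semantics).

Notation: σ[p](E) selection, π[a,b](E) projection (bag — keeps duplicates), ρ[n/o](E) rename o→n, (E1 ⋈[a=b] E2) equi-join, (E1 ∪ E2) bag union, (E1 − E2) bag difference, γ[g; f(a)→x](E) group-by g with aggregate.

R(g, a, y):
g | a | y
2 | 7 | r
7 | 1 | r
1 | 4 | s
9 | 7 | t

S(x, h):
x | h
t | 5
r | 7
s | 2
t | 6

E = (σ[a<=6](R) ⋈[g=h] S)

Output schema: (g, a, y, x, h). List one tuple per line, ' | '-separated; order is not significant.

Per-node cardinality:
  R → 4
  σ[a<=6](R) → 2
  S → 4
  (σ[a<=6](R) ⋈[g=h] S) → 1

== RESULT ==
g | a | y | x | h
7 | 1 | r | r | 7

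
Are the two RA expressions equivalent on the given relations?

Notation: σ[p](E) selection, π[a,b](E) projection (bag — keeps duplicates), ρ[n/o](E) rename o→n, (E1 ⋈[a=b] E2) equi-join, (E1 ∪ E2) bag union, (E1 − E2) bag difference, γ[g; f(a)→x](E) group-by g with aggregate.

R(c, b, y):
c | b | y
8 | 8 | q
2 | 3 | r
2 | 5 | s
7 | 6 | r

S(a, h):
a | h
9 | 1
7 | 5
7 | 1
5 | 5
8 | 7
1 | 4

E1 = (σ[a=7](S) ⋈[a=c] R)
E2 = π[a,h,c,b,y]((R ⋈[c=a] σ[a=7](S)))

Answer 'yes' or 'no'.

E1 row counts bottom-up:
  S → 6
  σ[a=7](S) → 2
  R → 4
  (σ[a=7](S) ⋈[a=c] R) → 2
E2 row counts bottom-up:
  R → 4
  S → 6
  σ[a=7](S) → 2
  (R ⋈[c=a] σ[a=7](S)) → 2
  π[a,h,c,b,y]((R ⋈[c=a] σ[a=7](S))) → 2

E1 and E2 produce the same multiset:
a | h | c | b | y
7 | 1 | 7 | 6 | r
7 | 5 | 7 | 6 | r

yes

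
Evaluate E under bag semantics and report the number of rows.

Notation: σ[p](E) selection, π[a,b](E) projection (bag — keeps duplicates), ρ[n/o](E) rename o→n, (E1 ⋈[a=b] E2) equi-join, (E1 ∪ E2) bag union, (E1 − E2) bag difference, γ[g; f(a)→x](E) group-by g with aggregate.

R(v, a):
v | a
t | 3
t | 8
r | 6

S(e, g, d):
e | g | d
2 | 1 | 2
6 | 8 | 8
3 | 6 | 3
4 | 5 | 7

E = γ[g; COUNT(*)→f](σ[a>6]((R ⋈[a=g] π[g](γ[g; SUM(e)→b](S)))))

Per-node cardinality:
  R → 3
  S → 4
  γ[g; SUM(e)→b](S) → 4
  π[g](γ[g; SUM(e)→b](S)) → 4
  (R ⋈[a=g] π[g](γ[g; SUM(e)→b](S))) → 2
  σ[a>6]((R ⋈[a=g] π[g](γ[g; SUM(e)→b](S)))) → 1
  γ[g; COUNT(*)→f](σ[a>6]((R ⋈[a=g] π[g](γ[g; SUM(e)→b](S))))) → 1

|E| = 1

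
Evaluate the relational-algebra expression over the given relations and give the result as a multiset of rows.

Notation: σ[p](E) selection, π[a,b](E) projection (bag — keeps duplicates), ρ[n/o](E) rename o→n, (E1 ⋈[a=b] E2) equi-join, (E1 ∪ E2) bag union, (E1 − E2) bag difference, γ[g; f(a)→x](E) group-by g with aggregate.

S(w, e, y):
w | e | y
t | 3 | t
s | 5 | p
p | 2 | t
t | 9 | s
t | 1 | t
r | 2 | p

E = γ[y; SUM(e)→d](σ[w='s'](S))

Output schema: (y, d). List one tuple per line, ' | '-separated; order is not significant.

Per-node cardinality:
  S → 6
  σ[w='s'](S) → 1
  γ[y; SUM(e)→d](σ[w='s'](S)) → 1

== RESULT ==
y | d
p | 5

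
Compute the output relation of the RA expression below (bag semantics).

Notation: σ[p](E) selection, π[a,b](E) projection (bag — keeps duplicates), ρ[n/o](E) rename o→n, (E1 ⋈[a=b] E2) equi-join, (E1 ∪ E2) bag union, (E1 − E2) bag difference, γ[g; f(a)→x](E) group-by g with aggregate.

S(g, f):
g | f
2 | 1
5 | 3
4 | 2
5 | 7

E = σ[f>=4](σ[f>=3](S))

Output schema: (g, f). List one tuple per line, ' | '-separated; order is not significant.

Stepwise |·|:
  S → 4
  σ[f>=3](S) → 2
  σ[f>=4](σ[f>=3](S)) → 1

== RESULT ==
g | f
5 | 7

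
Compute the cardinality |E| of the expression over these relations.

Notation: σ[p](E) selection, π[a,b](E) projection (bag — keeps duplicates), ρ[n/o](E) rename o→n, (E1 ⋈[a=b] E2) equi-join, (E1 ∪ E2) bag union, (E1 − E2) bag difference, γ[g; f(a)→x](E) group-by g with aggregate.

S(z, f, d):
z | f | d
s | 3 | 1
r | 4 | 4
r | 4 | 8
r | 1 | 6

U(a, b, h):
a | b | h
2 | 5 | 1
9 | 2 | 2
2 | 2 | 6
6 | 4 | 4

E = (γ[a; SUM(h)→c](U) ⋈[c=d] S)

Subexpression sizes:
  U → 4
  γ[a; SUM(h)→c](U) → 3
  S → 4
  (γ[a; SUM(h)→c](U) ⋈[c=d] S) → 1

|E| = 1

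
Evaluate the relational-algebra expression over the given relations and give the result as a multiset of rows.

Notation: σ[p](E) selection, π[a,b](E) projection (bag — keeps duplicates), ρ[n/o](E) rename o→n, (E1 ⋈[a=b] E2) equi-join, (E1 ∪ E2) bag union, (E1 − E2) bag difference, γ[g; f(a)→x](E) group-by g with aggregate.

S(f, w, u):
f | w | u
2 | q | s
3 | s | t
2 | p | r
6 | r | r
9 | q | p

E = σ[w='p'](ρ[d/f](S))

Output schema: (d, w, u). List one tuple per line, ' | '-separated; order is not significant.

Subexpression sizes:
  S → 5
  ρ[d/f](S) → 5
  σ[w='p'](ρ[d/f](S)) → 1

== RESULT ==
d | w | u
2 | p | r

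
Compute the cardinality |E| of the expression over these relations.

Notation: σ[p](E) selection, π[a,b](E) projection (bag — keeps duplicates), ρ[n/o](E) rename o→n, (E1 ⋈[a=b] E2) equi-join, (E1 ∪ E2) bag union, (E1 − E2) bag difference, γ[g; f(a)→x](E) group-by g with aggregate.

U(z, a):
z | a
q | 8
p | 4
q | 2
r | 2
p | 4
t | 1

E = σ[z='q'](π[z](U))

Row counts bottom-up:
  U → 6
  π[z](U) → 6
  σ[z='q'](π[z](U)) → 2

|E| = 2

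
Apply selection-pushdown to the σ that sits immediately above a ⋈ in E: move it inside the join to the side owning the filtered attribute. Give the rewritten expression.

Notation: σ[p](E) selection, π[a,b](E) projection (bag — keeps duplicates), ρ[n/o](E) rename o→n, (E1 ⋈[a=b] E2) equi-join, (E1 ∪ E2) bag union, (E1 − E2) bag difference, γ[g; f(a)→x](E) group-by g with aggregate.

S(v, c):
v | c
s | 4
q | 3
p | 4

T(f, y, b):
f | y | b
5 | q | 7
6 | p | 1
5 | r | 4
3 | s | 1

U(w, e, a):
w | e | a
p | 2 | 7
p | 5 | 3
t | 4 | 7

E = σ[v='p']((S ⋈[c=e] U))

σ filters on v, owned by the left side.
E' = (σ[v='p'](S) ⋈[c=e] U)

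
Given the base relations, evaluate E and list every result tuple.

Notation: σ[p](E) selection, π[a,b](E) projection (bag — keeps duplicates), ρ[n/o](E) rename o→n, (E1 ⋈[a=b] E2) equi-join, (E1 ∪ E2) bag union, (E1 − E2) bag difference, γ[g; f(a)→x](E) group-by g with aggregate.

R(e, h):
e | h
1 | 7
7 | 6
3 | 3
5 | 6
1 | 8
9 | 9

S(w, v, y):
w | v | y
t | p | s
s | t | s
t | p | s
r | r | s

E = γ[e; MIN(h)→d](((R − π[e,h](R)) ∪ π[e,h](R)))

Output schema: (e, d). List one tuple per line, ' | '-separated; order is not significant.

Subexpression sizes:
  R → 6
  R → 6
  π[e,h](R) → 6
  (R − π[e,h](R)) → 0
  R → 6
  π[e,h](R) → 6
  ((R − π[e,h](R)) ∪ π[e,h](R)) → 6
  γ[e; MIN(h)→d](((R − π[e,h](R)) ∪ π[e,h](R))) → 5

== RESULT ==
e | d
1 | 7
3 | 3
5 | 6
7 | 6
9 | 9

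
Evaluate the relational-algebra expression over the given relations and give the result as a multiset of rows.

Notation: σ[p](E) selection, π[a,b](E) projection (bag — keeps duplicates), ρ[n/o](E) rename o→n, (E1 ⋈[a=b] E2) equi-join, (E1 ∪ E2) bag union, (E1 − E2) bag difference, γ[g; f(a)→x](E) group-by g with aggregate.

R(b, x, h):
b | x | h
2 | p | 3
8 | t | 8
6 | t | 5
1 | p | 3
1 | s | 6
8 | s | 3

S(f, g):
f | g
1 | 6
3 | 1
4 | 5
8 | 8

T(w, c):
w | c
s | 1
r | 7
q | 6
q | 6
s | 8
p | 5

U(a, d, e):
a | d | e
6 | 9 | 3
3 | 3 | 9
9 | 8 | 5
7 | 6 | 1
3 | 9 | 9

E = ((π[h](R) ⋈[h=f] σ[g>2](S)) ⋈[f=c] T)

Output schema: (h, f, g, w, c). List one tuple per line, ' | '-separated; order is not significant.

Subexpression sizes:
  R → 6
  π[h](R) → 6
  S → 4
  σ[g>2](S) → 3
  (π[h](R) ⋈[h=f] σ[g>2](S)) → 1
  T → 6
  ((π[h](R) ⋈[h=f] σ[g>2](S)) ⋈[f=c] T) → 1

== RESULT ==
h | f | g | w | c
8 | 8 | 8 | s | 8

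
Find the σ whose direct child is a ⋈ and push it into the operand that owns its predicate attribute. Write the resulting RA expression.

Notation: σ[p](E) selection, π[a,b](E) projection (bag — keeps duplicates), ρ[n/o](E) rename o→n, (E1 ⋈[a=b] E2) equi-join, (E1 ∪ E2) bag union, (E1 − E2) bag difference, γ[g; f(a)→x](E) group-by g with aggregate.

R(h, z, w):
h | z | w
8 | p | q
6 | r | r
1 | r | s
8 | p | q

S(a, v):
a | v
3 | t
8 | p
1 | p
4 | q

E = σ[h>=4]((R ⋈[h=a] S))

σ filters on h, owned by the left side.
E' = (σ[h>=4](R) ⋈[h=a] S)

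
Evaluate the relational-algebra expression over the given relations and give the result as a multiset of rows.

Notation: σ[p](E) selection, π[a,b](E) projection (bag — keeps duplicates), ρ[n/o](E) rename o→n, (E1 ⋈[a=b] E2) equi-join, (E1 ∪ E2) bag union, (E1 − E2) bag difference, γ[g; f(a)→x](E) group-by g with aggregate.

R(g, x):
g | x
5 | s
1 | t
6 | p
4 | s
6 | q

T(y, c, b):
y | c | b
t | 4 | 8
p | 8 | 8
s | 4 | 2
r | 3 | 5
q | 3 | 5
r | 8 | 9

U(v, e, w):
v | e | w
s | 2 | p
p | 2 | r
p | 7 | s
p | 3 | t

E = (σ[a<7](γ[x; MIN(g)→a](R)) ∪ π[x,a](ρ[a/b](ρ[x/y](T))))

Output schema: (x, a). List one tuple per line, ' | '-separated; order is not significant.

Stepwise |·|:
  R → 5
  γ[x; MIN(g)→a](R) → 4
  σ[a<7](γ[x; MIN(g)→a](R)) → 4
  T → 6
  ρ[x/y](T) → 6
  ρ[a/b](ρ[x/y](T)) → 6
  π[x,a](ρ[a/b](ρ[x/y](T))) → 6
  (σ[a<7](γ[x; MIN(g)→a](R)) ∪ π[x,a](ρ[a/b](ρ[x/y](T)))) → 10

== RESULT ==
x | a
p | 6
p | 8
q | 5
q | 6
r | 5
r | 9
s | 2
s | 4
t | 1
t | 8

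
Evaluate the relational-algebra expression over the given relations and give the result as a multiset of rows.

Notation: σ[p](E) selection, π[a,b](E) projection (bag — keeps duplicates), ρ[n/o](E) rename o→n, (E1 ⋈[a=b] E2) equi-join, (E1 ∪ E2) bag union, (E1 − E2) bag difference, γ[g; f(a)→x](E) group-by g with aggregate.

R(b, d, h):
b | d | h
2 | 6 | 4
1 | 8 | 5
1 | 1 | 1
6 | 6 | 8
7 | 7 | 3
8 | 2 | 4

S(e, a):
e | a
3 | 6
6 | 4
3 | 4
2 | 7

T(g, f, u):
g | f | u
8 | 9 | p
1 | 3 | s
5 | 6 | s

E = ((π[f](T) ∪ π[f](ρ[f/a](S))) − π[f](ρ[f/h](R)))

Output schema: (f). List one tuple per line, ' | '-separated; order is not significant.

Row counts bottom-up:
  T → 3
  π[f](T) → 3
  S → 4
  ρ[f/a](S) → 4
  π[f](ρ[f/a](S)) → 4
  (π[f](T) ∪ π[f](ρ[f/a](S))) → 7
  R → 6
  ρ[f/h](R) → 6
  π[f](ρ[f/h](R)) → 6
  ((π[f](T) ∪ π[f](ρ[f/a](S))) − π[f](ρ[f/h](R))) → 4

== RESULT ==
f
6
6
7
9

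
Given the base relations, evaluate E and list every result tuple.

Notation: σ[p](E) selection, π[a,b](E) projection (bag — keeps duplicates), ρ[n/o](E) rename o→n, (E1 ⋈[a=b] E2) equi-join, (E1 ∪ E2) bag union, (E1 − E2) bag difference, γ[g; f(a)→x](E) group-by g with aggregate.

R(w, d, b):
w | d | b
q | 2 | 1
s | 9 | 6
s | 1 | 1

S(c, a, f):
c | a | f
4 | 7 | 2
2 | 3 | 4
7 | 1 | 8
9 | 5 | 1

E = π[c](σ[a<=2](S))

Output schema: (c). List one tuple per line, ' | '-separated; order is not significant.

Per-node cardinality:
  S → 4
  σ[a<=2](S) → 1
  π[c](σ[a<=2](S)) → 1

== RESULT ==
c
7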